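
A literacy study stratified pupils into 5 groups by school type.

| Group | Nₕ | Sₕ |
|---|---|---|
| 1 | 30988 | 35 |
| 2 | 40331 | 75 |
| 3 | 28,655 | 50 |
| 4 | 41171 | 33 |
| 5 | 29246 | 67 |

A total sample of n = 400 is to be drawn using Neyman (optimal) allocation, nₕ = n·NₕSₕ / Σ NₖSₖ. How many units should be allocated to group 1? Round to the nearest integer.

49

Σ NₕSₕ = 30988·35 + 40331·75 + 28655·50 + 41171·33 + 29246·67 = 8860280.
Share for 1: 1084580/8860280 = 0.12241.
n_1 = 400 × 0.12241 = 48.964... → 49.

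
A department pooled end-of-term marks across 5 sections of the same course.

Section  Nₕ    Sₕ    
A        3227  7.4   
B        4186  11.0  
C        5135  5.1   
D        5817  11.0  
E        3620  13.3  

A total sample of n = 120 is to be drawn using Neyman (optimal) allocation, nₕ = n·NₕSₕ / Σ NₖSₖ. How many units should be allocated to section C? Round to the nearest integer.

15

Σ NₕSₕ = 3227·7.4 + 4186·11.0 + 5135·5.1 + 5817·11.0 + 3620·13.3 = 208247.3.
Share for C: 26188.5/208247.3 = 0.12576.
n_C = 120 × 0.12576 = 15.091... → 15.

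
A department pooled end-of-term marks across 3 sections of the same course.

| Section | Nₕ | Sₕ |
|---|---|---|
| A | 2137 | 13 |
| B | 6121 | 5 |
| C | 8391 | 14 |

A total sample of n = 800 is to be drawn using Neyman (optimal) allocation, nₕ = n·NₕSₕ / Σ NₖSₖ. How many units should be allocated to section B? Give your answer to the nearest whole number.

139

Σ NₕSₕ = 2137·13 + 6121·5 + 8391·14 = 175860.
Share for B: 30605/175860 = 0.17403.
n_B = 800 × 0.17403 = 139.224... → 139.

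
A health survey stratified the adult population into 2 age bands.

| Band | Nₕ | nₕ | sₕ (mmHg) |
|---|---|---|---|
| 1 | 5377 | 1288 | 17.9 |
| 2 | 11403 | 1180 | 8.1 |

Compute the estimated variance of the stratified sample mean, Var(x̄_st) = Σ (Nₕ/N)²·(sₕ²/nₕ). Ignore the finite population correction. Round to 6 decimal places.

N = 16780. Term for each stratum: Wₕ²sₕ²/nₕ.
Var(x̄_st) = 0.025543850 + 0.025676887 = 0.051220737 → 0.051221.

0.051221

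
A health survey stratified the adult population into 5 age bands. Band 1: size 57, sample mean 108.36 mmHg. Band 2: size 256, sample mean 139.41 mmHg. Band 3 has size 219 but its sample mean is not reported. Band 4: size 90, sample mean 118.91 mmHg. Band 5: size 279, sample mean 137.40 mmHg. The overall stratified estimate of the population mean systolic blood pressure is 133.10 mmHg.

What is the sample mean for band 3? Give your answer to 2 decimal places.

N = 57 + 256 + 219 + 90 + 279 = 901.
Overall total = μ·N = 133.10·901 = 119923.1.
Subtract the known strata: 57·108.36 + 256·139.41 + 90·118.91 + 279·137.40 = 90901.98.
Remaining total for band 3: 119923.1 − 90901.98 = 29021.12.
Divide by its size: 29021.12 / 219 = 132.5165... → 132.52.

132.52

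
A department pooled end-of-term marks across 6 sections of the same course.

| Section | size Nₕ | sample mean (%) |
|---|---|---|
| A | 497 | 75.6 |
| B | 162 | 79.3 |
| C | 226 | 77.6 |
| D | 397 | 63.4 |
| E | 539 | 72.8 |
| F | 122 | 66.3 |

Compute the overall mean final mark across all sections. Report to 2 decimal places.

72.29

x̄_st = (Σ Nₕx̄ₕ) / (Σ Nₕ) = (497·75.6 + 162·79.3 + 226·77.6 + 397·63.4 + 539·72.8 + 122·66.3) / 1943
= 140455 / 1943 = 72.2877... → 72.29.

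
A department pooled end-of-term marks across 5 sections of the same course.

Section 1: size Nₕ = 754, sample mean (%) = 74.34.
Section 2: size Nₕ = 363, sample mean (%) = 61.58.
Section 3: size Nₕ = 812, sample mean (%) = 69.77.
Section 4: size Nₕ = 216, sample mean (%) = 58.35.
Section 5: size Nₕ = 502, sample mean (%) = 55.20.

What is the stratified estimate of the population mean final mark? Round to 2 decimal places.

x̄_st = (Σ Nₕx̄ₕ) / (Σ Nₕ) = (754·74.34 + 363·61.58 + 812·69.77 + 216·58.35 + 502·55.20) / 2647
= 175373.14 / 2647 = 66.2535... → 66.25.

66.25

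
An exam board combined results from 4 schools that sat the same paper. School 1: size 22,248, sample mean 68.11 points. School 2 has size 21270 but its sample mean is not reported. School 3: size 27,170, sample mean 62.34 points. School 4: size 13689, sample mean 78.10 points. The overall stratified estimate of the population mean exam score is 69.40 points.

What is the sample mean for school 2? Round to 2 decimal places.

74.17

Σ Nₕx̄ₕ = N·μ, so 21270·x̄_2 = 84377·69.40 − (22248·68.11 + 27170·62.34 + 13689·78.10).
= 5855763.8 − 4278199.98 = 1577563.82.
x̄_2 = 1577563.82 / 21270 = 74.1685... → 74.17.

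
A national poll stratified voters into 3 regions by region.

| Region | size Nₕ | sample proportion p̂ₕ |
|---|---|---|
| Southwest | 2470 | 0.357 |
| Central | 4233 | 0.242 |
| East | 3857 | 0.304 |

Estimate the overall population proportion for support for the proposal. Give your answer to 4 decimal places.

N = 2470 + 4233 + 3857 = 10560.
Overall proportion = Σ (Nₕ/N)·p̂ₕ.
Σ Nₕp̂ₕ = 881.79 + 1024.386 + 1172.528 = 3078.704.
3078.704 / 10560 = 0.291544... → 0.2915.

0.2915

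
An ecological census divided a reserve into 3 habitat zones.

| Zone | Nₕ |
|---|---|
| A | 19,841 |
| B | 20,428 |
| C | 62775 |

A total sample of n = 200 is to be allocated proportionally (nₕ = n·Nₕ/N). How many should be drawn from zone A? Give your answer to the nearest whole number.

39

N = 19841 + 20428 + 62775 = 103044.
n_A = 200·19841/103044 = 38.510... → 39.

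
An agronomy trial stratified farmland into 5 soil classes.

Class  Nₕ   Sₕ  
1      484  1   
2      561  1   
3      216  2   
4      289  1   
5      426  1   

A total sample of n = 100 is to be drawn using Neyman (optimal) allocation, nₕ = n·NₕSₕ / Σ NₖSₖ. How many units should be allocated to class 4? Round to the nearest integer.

13

1: NₕSₕ = 484·1 = 484
2: NₕSₕ = 561·1 = 561
3: NₕSₕ = 216·2 = 432
4: NₕSₕ = 289·1 = 289
5: NₕSₕ = 426·1 = 426
Σ NₕSₕ = 2192.
n_4 = 100·289/2192 = 13.184... → 13.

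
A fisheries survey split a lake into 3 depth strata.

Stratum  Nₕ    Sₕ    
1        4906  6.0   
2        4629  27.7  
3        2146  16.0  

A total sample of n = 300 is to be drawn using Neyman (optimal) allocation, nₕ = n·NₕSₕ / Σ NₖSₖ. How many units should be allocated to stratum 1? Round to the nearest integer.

46

Σ NₕSₕ = 4906·6.0 + 4629·27.7 + 2146·16.0 = 191995.3.
Share for 1: 29436/191995.3 = 0.15332.
n_1 = 300 × 0.15332 = 45.995... → 46.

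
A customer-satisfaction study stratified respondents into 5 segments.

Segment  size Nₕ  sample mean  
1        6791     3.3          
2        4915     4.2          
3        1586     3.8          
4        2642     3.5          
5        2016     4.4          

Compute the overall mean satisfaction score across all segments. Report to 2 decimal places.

3.74

N = 6791 + 4915 + 1586 + 2642 + 2016 = 17950.
The stratified mean weights each stratum mean by its population share Nₕ/N.
Σ Nₕx̄ₕ = 6791·3.3 + 4915·4.2 + 1586·3.8 + 2642·3.5 + 2016·4.4 = 22410.3 + 20643 + 6026.8 + 9247 + 8870.4 = 67197.5.
Divide by N: 67197.5 / 17950 = 3.7436... → 3.74.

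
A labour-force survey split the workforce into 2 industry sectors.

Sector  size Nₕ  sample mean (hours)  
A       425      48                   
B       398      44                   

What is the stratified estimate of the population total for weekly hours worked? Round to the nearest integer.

37912

A: 425·48 = 20400
B: 398·44 = 17512
τ̂ = Σ Nₕx̄ₕ = 37912.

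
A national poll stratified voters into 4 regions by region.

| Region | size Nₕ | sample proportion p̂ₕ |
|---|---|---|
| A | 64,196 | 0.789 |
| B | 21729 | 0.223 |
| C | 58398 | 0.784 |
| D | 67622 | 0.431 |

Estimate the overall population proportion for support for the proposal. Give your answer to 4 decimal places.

0.6154

Wₕ = Nₕ/N with N = 211945: 0.3029, 0.1025, 0.2755, 0.3191.
p̂_st = 0.3029·0.789 + 0.1025·0.223 + 0.2755·0.784 + 0.3191·0.431 ≈ 0.615373... → 0.6154.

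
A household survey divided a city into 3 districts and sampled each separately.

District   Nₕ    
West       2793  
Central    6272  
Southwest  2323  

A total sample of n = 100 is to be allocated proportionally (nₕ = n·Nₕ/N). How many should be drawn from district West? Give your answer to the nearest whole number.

25

Share of district West = 2793/11388 = 0.24526.
Allocate 100 × 0.24526 = 24.526... → 25.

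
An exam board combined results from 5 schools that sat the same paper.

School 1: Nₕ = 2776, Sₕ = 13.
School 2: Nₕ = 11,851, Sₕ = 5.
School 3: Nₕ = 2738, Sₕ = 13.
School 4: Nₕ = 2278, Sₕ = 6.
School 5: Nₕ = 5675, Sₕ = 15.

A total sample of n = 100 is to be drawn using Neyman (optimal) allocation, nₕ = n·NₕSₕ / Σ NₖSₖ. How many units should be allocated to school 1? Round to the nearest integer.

1: NₕSₕ = 2776·13 = 36088
2: NₕSₕ = 11851·5 = 59255
3: NₕSₕ = 2738·13 = 35594
4: NₕSₕ = 2278·6 = 13668
5: NₕSₕ = 5675·15 = 85125
Σ NₕSₕ = 229730.
n_1 = 100·36088/229730 = 15.709... → 16.

16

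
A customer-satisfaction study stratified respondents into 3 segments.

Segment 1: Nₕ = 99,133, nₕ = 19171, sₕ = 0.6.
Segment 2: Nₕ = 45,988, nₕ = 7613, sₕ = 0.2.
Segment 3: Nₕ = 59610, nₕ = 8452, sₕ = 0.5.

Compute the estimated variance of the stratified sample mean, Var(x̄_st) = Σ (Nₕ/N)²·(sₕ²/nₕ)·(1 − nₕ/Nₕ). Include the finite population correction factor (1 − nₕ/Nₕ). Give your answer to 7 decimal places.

N = 204731. Term for each stratum: Wₕ²sₕ²/nₕ·(1−nₕ/Nₕ).
Var(x̄_st) = 0.0000035513 + 0.0000002212 + 0.0000021520 = 0.0000059246 → 0.0000059.

0.0000059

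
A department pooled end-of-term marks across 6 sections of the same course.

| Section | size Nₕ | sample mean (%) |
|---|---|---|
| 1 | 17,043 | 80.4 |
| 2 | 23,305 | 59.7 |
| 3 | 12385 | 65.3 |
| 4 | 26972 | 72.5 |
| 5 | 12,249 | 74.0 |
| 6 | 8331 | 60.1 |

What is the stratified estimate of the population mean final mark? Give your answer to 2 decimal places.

69.13

N = 100285; weights Wₕ = Nₕ/N = (0.1699, 0.2324, 0.1235, 0.2690, 0.1221, 0.0831).
x̄_st = Σ Wₕ·x̄ₕ = 0.1699·80.4 + 0.2324·59.7 + 0.1235·65.3 + 0.2690·72.5 + 0.1221·74.0 + 0.0831·60.1 ≈ 69.1319...
→ 69.13.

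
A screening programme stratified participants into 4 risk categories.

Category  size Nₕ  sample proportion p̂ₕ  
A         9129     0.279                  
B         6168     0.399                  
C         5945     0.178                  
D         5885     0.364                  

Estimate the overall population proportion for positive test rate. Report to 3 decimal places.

N = 9129 + 6168 + 5945 + 5885 = 27127.
Overall proportion = Σ (Nₕ/N)·p̂ₕ.
Σ Nₕp̂ₕ = 2546.991 + 2461.032 + 1058.21 + 2142.14 = 8208.373.
8208.373 / 27127 = 0.30259... → 0.303.

0.303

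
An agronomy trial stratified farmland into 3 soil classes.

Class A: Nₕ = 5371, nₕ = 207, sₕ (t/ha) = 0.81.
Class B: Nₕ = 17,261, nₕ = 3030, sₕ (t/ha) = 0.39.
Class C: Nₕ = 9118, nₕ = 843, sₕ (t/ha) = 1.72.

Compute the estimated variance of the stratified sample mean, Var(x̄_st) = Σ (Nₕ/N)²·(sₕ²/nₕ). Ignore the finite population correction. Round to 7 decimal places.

N = 31750; Wₕ = Nₕ/N.
class A: (5371/31750)²·0.81²/207 = 0.0000907032
class B: (17261/31750)²·0.39²/3030 = 0.0000148365
class C: (9118/31750)²·1.72²/843 = 0.0002894283
Sum = 0.0003949680 → 0.0003950.

0.0003950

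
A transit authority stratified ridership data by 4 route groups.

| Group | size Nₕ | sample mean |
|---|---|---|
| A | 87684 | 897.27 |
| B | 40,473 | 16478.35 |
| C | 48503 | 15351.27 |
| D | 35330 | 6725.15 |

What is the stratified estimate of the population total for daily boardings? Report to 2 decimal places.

1727786680.54

A: 87684·897.27 = 78676222.68
B: 40473·16478.35 = 666928259.55
C: 48503·15351.27 = 744582648.81
D: 35330·6725.15 = 237599549.5
τ̂ = Σ Nₕx̄ₕ = 1727786680.54.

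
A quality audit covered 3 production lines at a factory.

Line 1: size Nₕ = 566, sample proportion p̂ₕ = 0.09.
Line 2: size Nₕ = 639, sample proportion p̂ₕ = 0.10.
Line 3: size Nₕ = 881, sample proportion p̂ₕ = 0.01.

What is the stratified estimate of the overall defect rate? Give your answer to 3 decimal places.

0.059

N = 566 + 639 + 881 = 2086.
Overall proportion = Σ (Nₕ/N)·p̂ₕ.
Σ Nₕp̂ₕ = 50.94 + 63.9 + 8.81 = 123.65.
123.65 / 2086 = 0.05928... → 0.059.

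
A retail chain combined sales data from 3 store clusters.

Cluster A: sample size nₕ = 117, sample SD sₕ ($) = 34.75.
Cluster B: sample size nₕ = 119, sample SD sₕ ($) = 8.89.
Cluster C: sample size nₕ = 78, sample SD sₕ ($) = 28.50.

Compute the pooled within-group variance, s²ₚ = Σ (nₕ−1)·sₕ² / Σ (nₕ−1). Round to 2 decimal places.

A: (117−1)·34.75² = 116·1207.5625 = 140077.25
B: (119−1)·8.89² = 118·79.0321 = 9325.7878
C: (78−1)·28.50² = 77·812.25 = 62543.25
Numerator = 211946.2878; denominator = Σ(nₕ−1) = 311.
s²ₚ = 211946.2878/311 = 681.4993... → 681.50.

681.50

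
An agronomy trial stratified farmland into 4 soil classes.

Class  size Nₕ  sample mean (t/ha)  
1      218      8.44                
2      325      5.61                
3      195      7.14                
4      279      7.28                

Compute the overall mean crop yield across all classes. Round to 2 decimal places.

6.97

x̄_st = (Σ Nₕx̄ₕ) / (Σ Nₕ) = (218·8.44 + 325·5.61 + 195·7.14 + 279·7.28) / 1017
= 7086.59 / 1017 = 6.9681... → 6.97.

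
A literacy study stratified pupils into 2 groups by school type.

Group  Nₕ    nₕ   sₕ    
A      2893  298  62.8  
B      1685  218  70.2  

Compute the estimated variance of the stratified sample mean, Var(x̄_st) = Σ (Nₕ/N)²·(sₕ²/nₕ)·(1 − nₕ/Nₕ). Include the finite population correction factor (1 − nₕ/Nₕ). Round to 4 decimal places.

7.4069

N = 4578. Term for each stratum: Wₕ²sₕ²/nₕ·(1−nₕ/Nₕ).
Var(x̄_st) = 4.7406429 + 2.6662212 = 7.4068641 → 7.4069.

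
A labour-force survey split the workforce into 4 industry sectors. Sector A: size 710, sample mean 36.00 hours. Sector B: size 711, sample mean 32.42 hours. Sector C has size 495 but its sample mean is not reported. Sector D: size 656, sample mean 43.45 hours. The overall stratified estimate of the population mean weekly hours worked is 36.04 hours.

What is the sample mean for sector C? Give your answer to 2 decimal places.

N = 710 + 711 + 495 + 656 = 2572.
Overall total = μ·N = 36.04·2572 = 92694.88.
Subtract the known strata: 710·36.00 + 711·32.42 + 656·43.45 = 77113.82.
Remaining total for sector C: 92694.88 − 77113.82 = 15581.06.
Divide by its size: 15581.06 / 495 = 31.4769... → 31.48.

31.48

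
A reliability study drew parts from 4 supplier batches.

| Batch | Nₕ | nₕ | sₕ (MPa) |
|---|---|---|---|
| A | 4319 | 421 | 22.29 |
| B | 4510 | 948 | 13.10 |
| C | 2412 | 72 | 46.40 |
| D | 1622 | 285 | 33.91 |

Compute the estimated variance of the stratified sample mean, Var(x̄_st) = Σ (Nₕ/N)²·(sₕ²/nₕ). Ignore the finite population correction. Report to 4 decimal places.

1.2709

N = 12863. Term for each stratum: Wₕ²sₕ²/nₕ.
Var(x̄_st) = 0.1330515 + 0.0222537 + 1.0514135 + 0.0641546 = 1.2708733 → 1.2709.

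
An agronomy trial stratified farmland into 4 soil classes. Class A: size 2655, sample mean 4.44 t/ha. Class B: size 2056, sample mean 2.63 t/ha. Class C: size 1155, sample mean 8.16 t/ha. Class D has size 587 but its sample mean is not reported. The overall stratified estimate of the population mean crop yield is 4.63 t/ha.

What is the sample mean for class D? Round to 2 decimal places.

5.55

N = 2655 + 2056 + 1155 + 587 = 6453.
Overall total = μ·N = 4.63·6453 = 29877.39.
Subtract the known strata: 2655·4.44 + 2056·2.63 + 1155·8.16 = 26620.28.
Remaining total for class D: 29877.39 − 26620.28 = 3257.11.
Divide by its size: 3257.11 / 587 = 5.5487... → 5.55.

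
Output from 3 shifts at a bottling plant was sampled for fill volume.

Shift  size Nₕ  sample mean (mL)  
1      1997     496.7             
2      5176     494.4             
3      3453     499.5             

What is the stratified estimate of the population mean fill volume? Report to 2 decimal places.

x̄_st = (Σ Nₕx̄ₕ) / (Σ Nₕ) = (1997·496.7 + 5176·494.4 + 3453·499.5) / 10626
= 5275697.8 / 10626 = 496.4895... → 496.49.

496.49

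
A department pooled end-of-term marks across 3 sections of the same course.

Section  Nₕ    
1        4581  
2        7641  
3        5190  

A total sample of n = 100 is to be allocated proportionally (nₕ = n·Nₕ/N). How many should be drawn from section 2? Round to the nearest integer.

Share of section 2 = 7641/17412 = 0.43884.
Allocate 100 × 0.43884 = 43.884... → 44.

44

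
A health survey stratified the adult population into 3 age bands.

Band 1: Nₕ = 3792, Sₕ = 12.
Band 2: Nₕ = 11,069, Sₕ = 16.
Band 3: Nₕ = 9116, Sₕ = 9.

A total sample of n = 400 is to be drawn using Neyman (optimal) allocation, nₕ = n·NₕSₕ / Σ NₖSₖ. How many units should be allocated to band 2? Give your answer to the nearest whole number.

233

Σ NₕSₕ = 3792·12 + 11069·16 + 9116·9 = 304652.
Share for 2: 177104/304652 = 0.58133.
n_2 = 400 × 0.58133 = 232.533... → 233.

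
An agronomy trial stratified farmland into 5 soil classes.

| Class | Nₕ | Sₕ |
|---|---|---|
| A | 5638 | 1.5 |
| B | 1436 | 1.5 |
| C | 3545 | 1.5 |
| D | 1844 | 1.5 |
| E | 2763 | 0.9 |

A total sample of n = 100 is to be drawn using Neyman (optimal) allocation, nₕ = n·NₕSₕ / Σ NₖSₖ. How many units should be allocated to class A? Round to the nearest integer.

40

Σ NₕSₕ = 5638·1.5 + 1436·1.5 + 3545·1.5 + 1844·1.5 + 2763·0.9 = 21181.2.
Share for A: 8457/21181.2 = 0.39927.
n_A = 100 × 0.39927 = 39.927... → 40.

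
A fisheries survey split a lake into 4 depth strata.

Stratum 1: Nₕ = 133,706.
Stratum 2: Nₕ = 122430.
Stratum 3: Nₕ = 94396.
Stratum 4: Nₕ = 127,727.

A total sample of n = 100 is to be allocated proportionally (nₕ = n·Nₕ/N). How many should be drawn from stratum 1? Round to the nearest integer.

Share of stratum 1 = 133706/478259 = 0.27957.
Allocate 100 × 0.27957 = 27.957... → 28.

28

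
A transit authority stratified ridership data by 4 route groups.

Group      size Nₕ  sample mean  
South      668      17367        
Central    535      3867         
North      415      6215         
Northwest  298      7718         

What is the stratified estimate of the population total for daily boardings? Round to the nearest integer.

18549190

South: 668·17367 = 11601156
Central: 535·3867 = 2068845
North: 415·6215 = 2579225
Northwest: 298·7718 = 2299964
τ̂ = Σ Nₕx̄ₕ = 18549190.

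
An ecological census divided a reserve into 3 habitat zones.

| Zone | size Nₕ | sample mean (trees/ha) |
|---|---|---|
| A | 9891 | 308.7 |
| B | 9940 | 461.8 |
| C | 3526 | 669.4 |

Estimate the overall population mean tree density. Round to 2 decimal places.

428.31

N = 9891 + 9940 + 3526 = 23357.
The stratified mean weights each stratum mean by its population share Nₕ/N.
Σ Nₕx̄ₕ = 9891·308.7 + 9940·461.8 + 3526·669.4 = 3053351.7 + 4590292 + 2360304.4 = 10003948.1.
Divide by N: 10003948.1 / 23357 = 428.3062... → 428.31.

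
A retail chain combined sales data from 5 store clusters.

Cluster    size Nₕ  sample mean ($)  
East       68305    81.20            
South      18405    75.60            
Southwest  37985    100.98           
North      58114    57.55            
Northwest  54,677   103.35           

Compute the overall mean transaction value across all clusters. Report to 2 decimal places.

83.24

N = 237486; weights Wₕ = Nₕ/N = (0.2876, 0.0775, 0.1599, 0.2447, 0.2302).
x̄_st = Σ Wₕ·x̄ₕ = 0.2876·81.20 + 0.0775·75.60 + 0.1599·100.98 + 0.2447·57.55 + 0.2302·103.35 ≈ 83.2421...
→ 83.24.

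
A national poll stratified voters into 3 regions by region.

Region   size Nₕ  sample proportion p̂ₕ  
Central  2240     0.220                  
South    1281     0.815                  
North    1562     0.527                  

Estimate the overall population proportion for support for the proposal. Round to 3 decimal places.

0.464

N = 2240 + 1281 + 1562 = 5083.
Overall proportion = Σ (Nₕ/N)·p̂ₕ.
Σ Nₕp̂ₕ = 492.8 + 1044.015 + 823.174 = 2359.989.
2359.989 / 5083 = 0.46429... → 0.464.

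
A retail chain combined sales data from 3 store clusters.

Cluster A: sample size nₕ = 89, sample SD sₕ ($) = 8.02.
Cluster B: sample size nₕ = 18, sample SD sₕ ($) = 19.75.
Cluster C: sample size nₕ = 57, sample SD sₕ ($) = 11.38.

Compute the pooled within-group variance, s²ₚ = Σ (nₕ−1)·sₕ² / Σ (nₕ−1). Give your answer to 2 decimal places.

Degrees of freedom: 88 + 17 + 56 = 161.
Σ(nₕ−1)sₕ² = 88·64.3204 + 17·390.0625 + 56·129.5044 = 19543.5041.
s²ₚ = 19543.5041 / 161 = 121.3882... → 121.39.

121.39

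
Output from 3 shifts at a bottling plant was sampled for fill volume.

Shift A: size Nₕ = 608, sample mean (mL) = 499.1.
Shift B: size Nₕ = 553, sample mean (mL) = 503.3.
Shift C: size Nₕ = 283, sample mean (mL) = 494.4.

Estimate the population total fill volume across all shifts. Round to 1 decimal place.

721692.9

A: 608·499.1 = 303452.8
B: 553·503.3 = 278324.9
C: 283·494.4 = 139915.2
τ̂ = Σ Nₕx̄ₕ = 721692.9.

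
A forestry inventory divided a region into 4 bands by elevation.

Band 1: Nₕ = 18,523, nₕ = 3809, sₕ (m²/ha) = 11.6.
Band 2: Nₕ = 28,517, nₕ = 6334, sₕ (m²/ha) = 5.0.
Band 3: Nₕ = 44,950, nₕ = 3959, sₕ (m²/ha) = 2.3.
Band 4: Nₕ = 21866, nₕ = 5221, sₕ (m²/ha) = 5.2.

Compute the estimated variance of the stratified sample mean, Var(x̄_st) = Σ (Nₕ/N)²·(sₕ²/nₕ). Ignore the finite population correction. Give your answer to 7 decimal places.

N = 113856; Wₕ = Nₕ/N.
band 1: (18523/113856)²·11.6²/3809 = 0.0009350091
band 2: (28517/113856)²·5.0²/6334 = 0.0002476041
band 3: (44950/113856)²·2.3²/3959 = 0.0002082657
band 4: (21866/113856)²·5.2²/5221 = 0.0001910204
Sum = 0.0015818992 → 0.0015819.

0.0015819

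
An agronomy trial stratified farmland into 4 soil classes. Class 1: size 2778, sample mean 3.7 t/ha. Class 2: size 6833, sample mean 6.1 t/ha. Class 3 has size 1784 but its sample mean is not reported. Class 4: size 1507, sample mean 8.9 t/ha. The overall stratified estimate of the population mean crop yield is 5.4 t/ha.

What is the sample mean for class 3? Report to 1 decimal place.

Σ Nₕx̄ₕ = N·μ, so 1784·x̄_3 = 12902·5.4 − (2778·3.7 + 6833·6.1 + 1507·8.9).
= 69670.8 − 65372.2 = 4298.6.
x̄_3 = 4298.6 / 1784 = 2.410... → 2.4.

2.4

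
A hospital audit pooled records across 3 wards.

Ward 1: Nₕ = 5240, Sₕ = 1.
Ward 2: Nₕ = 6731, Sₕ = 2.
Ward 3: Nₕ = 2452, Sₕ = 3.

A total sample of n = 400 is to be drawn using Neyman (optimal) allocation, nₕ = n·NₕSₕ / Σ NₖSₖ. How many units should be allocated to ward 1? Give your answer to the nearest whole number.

80

Σ NₕSₕ = 5240·1 + 6731·2 + 2452·3 = 26058.
Share for 1: 5240/26058 = 0.20109.
n_1 = 400 × 0.20109 = 80.436... → 80.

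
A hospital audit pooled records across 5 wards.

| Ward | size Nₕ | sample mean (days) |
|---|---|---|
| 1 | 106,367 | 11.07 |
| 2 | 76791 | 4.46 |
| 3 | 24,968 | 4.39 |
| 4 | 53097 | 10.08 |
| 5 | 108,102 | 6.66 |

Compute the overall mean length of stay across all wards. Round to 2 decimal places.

7.81

x̄_st = (Σ Nₕx̄ₕ) / (Σ Nₕ) = (106367·11.07 + 76791·4.46 + 24968·4.39 + 53097·10.08 + 108102·6.66) / 369325
= 2884757.15 / 369325 = 7.8109... → 7.81.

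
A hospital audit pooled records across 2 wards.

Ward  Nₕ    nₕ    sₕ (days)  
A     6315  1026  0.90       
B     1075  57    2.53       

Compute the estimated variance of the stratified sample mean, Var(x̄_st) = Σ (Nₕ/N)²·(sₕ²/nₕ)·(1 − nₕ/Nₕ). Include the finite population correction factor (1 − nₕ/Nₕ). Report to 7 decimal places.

0.0027331

N = 7390; Wₕ = Nₕ/N.
ward A: (6315/7390)²·0.90²/1026·(1 − 1026/6315) = 0.0004828316
ward B: (1075/7390)²·2.53²/57·(1 − 57/1075) = 0.0022502644
Sum = 0.0027330960 → 0.0027331.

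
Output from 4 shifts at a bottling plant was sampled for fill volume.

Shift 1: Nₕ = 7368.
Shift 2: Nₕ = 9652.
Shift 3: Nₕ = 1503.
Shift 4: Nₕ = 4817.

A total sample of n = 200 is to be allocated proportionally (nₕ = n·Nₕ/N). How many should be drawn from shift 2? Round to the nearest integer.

Share of shift 2 = 9652/23340 = 0.41354.
Allocate 200 × 0.41354 = 82.708... → 83.

83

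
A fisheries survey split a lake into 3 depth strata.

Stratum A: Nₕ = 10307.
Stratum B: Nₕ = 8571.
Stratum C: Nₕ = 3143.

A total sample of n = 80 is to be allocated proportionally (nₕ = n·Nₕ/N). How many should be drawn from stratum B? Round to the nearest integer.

N = 10307 + 8571 + 3143 = 22021.
n_B = 80·8571/22021 = 31.138... → 31.

31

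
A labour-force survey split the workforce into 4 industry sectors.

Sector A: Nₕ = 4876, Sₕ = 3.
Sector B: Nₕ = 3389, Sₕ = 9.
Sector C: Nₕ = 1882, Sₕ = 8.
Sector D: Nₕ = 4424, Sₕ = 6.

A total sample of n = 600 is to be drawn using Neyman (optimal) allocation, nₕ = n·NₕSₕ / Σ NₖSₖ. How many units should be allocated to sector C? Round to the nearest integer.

A: NₕSₕ = 4876·3 = 14628
B: NₕSₕ = 3389·9 = 30501
C: NₕSₕ = 1882·8 = 15056
D: NₕSₕ = 4424·6 = 26544
Σ NₕSₕ = 86729.
n_C = 600·15056/86729 = 104.159... → 104.

104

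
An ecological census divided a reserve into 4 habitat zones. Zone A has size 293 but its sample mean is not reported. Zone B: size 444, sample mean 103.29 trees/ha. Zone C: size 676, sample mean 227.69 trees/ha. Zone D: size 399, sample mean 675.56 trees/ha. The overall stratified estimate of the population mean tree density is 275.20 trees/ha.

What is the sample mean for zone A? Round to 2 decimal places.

N = 293 + 444 + 676 + 399 = 1812.
Overall total = μ·N = 275.20·1812 = 498662.4.
Subtract the known strata: 444·103.29 + 676·227.69 + 399·675.56 = 469327.64.
Remaining total for zone A: 498662.4 − 469327.64 = 29334.76.
Divide by its size: 29334.76 / 293 = 100.1186... → 100.12.

100.12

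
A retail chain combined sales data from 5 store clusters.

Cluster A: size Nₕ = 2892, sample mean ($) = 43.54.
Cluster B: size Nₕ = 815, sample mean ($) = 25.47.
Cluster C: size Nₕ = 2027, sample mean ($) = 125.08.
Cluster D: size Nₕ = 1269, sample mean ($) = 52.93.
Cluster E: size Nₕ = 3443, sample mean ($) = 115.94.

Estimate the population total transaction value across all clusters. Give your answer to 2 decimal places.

866562.48

A: 2892·43.54 = 125917.68
B: 815·25.47 = 20758.05
C: 2027·125.08 = 253537.16
D: 1269·52.93 = 67168.17
E: 3443·115.94 = 399181.42
τ̂ = Σ Nₕx̄ₕ = 866562.48.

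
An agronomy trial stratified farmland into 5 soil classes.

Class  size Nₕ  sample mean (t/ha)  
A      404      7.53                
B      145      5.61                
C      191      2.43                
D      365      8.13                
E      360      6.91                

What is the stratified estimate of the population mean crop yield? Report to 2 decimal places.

N = 1465; weights Wₕ = Nₕ/N = (0.2758, 0.0990, 0.1304, 0.2491, 0.2457).
x̄_st = Σ Wₕ·x̄ₕ = 0.2758·7.53 + 0.0990·5.61 + 0.1304·2.43 + 0.2491·8.13 + 0.2457·6.91 ≈ 6.6722...
→ 6.67.

6.67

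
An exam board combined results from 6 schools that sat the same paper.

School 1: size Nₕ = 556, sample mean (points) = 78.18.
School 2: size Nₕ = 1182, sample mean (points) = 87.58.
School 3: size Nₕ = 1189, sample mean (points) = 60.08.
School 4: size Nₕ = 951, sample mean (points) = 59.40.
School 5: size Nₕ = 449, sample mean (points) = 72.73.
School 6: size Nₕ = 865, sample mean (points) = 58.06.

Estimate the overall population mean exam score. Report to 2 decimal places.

N = 556 + 1182 + 1189 + 951 + 449 + 865 = 5192.
The stratified mean weights each stratum mean by its population share Nₕ/N.
Σ Nₕx̄ₕ = 556·78.18 + 1182·87.58 + 1189·60.08 + 951·59.40 + 449·72.73 + 865·58.06 = 43468.08 + 103519.56 + 71435.12 + 56489.4 + 32655.77 + 50221.9 = 357789.83.
Divide by N: 357789.83 / 5192 = 68.9118... → 68.91.

68.91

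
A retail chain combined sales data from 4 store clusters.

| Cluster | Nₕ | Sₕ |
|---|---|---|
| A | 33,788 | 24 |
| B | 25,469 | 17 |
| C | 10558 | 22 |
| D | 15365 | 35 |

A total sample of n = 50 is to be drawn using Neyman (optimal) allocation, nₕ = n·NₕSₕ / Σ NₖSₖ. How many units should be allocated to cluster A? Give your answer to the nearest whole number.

20

Σ NₕSₕ = 33788·24 + 25469·17 + 10558·22 + 15365·35 = 2013936.
Share for A: 810912/2013936 = 0.40265.
n_A = 50 × 0.40265 = 20.133... → 20.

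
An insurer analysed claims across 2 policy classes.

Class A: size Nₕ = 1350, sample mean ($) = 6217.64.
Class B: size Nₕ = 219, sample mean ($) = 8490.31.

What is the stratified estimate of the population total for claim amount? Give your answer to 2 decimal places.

10253191.89

A: 1350·6217.64 = 8393814
B: 219·8490.31 = 1859377.89
τ̂ = Σ Nₕx̄ₕ = 10253191.89.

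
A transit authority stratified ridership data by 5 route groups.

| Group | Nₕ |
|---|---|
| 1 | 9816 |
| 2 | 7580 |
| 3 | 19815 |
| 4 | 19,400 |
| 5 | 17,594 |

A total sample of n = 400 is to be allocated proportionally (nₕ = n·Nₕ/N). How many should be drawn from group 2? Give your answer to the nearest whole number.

41

N = 9816 + 7580 + 19815 + 19400 + 17594 = 74205.
n_2 = 400·7580/74205 = 40.860... → 41.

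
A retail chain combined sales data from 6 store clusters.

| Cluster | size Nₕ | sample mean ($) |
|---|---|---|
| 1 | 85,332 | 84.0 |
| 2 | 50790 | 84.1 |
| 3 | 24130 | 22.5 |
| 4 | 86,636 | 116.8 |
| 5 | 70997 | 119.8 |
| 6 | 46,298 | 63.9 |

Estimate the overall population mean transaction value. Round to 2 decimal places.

92.17

N = 85332 + 50790 + 24130 + 86636 + 70997 + 46298 = 364183.
Weight each subgroup mean by Nₕ/N and sum.
Σ Nₕx̄ₕ = 85332·84.0 + 50790·84.1 + 24130·22.5 + 86636·116.8 + 70997·119.8 + 46298·63.9 = 7167888 + 4271439 + 542925 + 10119084.8 + 8505440.6 + 2958442.2 = 33565219.6.
Divide by N: 33565219.6 / 364183 = 92.1658... → 92.17.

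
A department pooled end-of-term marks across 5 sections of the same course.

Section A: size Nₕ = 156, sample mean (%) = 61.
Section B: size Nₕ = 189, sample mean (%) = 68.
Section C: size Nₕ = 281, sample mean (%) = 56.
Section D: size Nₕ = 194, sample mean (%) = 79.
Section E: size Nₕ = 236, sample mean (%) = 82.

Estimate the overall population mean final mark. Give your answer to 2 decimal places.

N = 1056; weights Wₕ = Nₕ/N = (0.1477, 0.1790, 0.2661, 0.1837, 0.2235).
x̄_st = Σ Wₕ·x̄ₕ = 0.1477·61 + 0.1790·68 + 0.2661·56 + 0.1837·79 + 0.2235·82 ≈ 68.9223...
→ 68.92.

68.92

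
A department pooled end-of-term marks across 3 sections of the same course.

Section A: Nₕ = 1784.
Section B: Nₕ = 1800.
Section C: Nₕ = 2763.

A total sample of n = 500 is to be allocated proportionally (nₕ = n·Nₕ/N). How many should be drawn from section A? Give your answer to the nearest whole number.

Share of section A = 1784/6347 = 0.28108.
Allocate 500 × 0.28108 = 140.539... → 141.

141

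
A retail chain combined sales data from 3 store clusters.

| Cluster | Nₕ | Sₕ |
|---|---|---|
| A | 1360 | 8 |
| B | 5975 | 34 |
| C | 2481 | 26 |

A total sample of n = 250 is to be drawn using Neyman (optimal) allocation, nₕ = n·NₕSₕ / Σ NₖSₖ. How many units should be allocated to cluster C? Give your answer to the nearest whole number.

58

A: NₕSₕ = 1360·8 = 10880
B: NₕSₕ = 5975·34 = 203150
C: NₕSₕ = 2481·26 = 64506
Σ NₕSₕ = 278536.
n_C = 250·64506/278536 = 57.897... → 58.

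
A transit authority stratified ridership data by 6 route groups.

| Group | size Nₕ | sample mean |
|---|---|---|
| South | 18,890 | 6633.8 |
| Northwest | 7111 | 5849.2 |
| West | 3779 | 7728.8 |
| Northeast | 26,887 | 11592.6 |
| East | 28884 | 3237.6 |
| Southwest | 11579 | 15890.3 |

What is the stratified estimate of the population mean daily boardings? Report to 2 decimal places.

8085.17

N = 18890 + 7111 + 3779 + 26887 + 28884 + 11579 = 97130.
Weight each subgroup mean by Nₕ/N and sum.
Σ Nₕx̄ₕ = 18890·6633.8 + 7111·5849.2 + 3779·7728.8 + 26887·11592.6 + 28884·3237.6 + 11579·15890.3 = 125312482 + 41593661.2 + 29207135.2 + 311690236.2 + 93514838.4 + 183993783.7 = 785312136.7.
Divide by N: 785312136.7 / 97130 = 8085.1656... → 8085.17.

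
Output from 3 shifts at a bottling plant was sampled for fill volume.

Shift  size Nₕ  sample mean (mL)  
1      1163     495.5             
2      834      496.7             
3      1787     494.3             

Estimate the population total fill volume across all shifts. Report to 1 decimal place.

Population total = Σ Nₕ·x̄ₕ (each stratum's size times its mean).
1163·495.5 + 834·496.7 + 1787·494.3 = 576266.5 + 414247.8 + 883314.1 = 1873828.4.

1873828.4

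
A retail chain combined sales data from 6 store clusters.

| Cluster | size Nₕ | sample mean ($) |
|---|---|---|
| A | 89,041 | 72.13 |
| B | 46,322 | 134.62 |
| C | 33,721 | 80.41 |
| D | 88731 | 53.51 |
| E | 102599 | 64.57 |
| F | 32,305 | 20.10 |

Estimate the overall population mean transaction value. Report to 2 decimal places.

N = 89041 + 46322 + 33721 + 88731 + 102599 + 32305 = 392719.
Overall mean = Σ (Nₕ/N)·x̄ₕ — weight by population share, not a simple average.
Σ Nₕx̄ₕ = 89041·72.13 + 46322·134.62 + 33721·80.41 + 88731·53.51 + 102599·64.57 + 32305·20.10 = 6422527.33 + 6235867.64 + 2711505.61 + 4747995.81 + 6624817.43 + 649330.5 = 27392044.32.
Divide by N: 27392044.32 / 392719 = 69.7497... → 69.75.

69.75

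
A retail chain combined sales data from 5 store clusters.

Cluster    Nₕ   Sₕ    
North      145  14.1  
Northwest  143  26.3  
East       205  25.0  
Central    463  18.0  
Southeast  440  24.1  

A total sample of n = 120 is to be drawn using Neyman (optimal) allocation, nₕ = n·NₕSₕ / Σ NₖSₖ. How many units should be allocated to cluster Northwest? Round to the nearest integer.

15

North: NₕSₕ = 145·14.1 = 2044.5
Northwest: NₕSₕ = 143·26.3 = 3760.9
East: NₕSₕ = 205·25.0 = 5125
Central: NₕSₕ = 463·18.0 = 8334
Southeast: NₕSₕ = 440·24.1 = 10604
Σ NₕSₕ = 29868.4.
n_Northwest = 120·3760.9/29868.4 = 15.110... → 15.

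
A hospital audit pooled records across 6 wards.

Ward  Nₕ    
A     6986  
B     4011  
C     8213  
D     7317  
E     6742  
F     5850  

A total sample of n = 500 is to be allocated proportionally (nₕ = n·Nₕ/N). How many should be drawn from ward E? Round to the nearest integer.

86

Share of ward E = 6742/39119 = 0.17235.
Allocate 500 × 0.17235 = 86.173... → 86.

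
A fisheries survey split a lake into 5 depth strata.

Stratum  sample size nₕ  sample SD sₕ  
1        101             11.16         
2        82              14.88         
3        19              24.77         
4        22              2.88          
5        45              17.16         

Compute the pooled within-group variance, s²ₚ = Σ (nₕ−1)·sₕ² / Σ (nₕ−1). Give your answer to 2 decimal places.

206.68

Degrees of freedom: 100 + 81 + 18 + 21 + 44 = 264.
Σ(nₕ−1)sₕ² = 100·124.5456 + 81·221.4144 + 18·613.5529 + 21·8.2944 + 44·294.4656 = 54563.7474.
s²ₚ = 54563.7474 / 264 = 206.6809... → 206.68.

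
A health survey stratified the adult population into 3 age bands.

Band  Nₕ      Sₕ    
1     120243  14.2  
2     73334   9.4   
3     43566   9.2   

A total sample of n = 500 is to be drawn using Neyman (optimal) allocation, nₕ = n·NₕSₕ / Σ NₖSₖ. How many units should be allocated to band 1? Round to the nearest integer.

305

1: NₕSₕ = 120243·14.2 = 1707450.6
2: NₕSₕ = 73334·9.4 = 689339.6
3: NₕSₕ = 43566·9.2 = 400807.2
Σ NₕSₕ = 2797597.4.
n_1 = 500·1707450.6/2797597.4 = 305.164... → 305.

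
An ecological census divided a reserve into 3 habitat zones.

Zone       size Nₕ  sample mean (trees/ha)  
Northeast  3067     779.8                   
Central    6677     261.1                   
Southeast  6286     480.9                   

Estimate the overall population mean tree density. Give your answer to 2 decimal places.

446.53

N = 3067 + 6677 + 6286 = 16030.
Overall mean = Σ (Nₕ/N)·x̄ₕ — weight by population share, not a simple average.
Σ Nₕx̄ₕ = 3067·779.8 + 6677·261.1 + 6286·480.9 = 2391646.6 + 1743364.7 + 3022937.4 = 7157948.7.
Divide by N: 7157948.7 / 16030 = 446.5345... → 446.53.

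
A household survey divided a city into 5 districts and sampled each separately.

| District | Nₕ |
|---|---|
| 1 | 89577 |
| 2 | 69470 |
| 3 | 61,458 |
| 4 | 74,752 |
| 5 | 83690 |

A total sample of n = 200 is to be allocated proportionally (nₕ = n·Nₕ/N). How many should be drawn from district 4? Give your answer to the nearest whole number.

39

Share of district 4 = 74752/378947 = 0.19726.
Allocate 200 × 0.19726 = 39.452... → 39.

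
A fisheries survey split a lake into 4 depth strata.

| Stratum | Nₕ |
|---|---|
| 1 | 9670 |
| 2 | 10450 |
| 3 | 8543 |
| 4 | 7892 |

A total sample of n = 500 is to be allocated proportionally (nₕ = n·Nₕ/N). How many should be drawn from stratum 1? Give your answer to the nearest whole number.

132

N = 9670 + 10450 + 8543 + 7892 = 36555.
n_1 = 500·9670/36555 = 132.266... → 132.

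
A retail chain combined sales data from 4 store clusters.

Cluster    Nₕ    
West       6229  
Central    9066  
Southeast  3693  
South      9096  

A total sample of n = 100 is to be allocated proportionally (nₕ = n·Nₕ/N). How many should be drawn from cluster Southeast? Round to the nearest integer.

N = 6229 + 9066 + 3693 + 9096 = 28084.
n_Southeast = 100·3693/28084 = 13.150... → 13.

13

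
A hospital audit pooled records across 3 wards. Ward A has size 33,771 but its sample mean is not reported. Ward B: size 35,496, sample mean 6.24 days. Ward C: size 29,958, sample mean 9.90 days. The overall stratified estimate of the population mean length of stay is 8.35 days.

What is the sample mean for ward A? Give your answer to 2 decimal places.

N = 33771 + 35496 + 29958 = 99225.
Overall total = μ·N = 8.35·99225 = 828528.75.
Subtract the known strata: 35496·6.24 + 29958·9.90 = 518079.24.
Remaining total for ward A: 828528.75 − 518079.24 = 310449.51.
Divide by its size: 310449.51 / 33771 = 9.1928... → 9.19.

9.19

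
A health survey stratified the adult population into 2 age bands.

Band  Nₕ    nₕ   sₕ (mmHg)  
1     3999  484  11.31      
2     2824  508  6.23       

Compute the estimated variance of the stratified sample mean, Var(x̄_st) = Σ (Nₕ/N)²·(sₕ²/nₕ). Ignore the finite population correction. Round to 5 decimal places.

N = 6823. Term for each stratum: Wₕ²sₕ²/nₕ.
Var(x̄_st) = 0.09078872 + 0.01308853 = 0.10387726 → 0.10388.

0.10388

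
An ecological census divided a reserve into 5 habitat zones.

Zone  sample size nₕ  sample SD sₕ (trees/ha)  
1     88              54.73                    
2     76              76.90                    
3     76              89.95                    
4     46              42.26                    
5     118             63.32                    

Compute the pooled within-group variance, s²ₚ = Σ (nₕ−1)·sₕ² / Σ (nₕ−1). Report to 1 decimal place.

4662.7

1: (88−1)·54.73² = 87·2995.3729 = 260597.4423
2: (76−1)·76.90² = 75·5913.61 = 443520.75
3: (76−1)·89.95² = 75·8091.0025 = 606825.1875
4: (46−1)·42.26² = 45·1785.9076 = 80365.842
5: (118−1)·63.32² = 117·4009.4224 = 469102.4208
Numerator = 1860411.6426; denominator = Σ(nₕ−1) = 399.
s²ₚ = 1860411.6426/399 = 4662.686... → 4662.7.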